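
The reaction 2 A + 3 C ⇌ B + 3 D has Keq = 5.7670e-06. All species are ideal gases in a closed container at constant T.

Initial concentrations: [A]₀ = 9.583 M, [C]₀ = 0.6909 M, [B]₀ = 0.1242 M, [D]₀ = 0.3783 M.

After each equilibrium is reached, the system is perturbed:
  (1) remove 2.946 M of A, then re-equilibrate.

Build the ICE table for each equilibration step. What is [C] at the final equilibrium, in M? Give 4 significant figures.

Q₀ = 2.2201e-04 vs Keq = 5.7670e-06 ⇒ Q>K, reverse
Step 1:
                    A           C           B           D
  Initial       9.583      0.6909      0.1242      0.3783
  Change        0.129      0.1936    -0.06452     -0.1936
  Equil         9.712      0.8845     0.05968      0.1847
  solve Keq expr → x = -0.06452; check Q = 5.7670e-06
Then remove 2.946 M of A.
Step 2:
                    A           C           B           D
  Initial       6.766      0.8845     0.05968      0.1847
  Change      0.01777     0.02665   -0.008885    -0.02665
  Equil         6.784      0.9111      0.0508      0.1581
  solve Keq expr → x = -0.008885; check Q = 5.7670e-06

[C]_eq = 0.9111 M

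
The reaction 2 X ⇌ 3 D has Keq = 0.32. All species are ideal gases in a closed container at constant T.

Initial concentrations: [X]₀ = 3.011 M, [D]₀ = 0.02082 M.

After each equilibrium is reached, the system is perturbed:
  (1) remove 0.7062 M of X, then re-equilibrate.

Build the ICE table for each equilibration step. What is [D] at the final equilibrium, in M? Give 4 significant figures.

Q₀ = 9.9545e-07 vs Keq = 0.32 ⇒ Q<K, forward
Step 1:
                   X          D
  I            3.011    0.02082
  C          -0.7676      1.151
  E            2.243      1.172
  solve Keq expr → x = 0.3838; check Q = 0.32
Then remove 0.7062 M of X.
Step 2:
                   X          D
  I            1.537      1.172
  C           0.1382    -0.2073
  E            1.675     0.9649
  solve Keq expr → x = -0.0691; check Q = 0.32

[D]_eq = 0.9649 M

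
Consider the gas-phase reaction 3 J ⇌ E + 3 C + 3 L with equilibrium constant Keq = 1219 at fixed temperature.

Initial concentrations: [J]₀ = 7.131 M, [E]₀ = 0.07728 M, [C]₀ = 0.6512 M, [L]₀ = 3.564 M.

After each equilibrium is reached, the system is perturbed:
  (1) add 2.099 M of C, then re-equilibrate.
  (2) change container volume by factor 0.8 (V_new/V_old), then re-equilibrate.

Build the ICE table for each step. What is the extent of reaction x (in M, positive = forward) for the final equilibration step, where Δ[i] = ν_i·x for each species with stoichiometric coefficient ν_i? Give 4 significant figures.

x = -0.1843 M

Q₀ = 0.002664 vs Keq = 1219 ⇒ Q<K, forward
Step 1:
                  J         E         C         L
  I           7.131   0.07728    0.6512     3.564
  C          -3.778     1.259     3.778     3.778
  E           3.353     1.337     4.429     7.342
  solve Keq expr → x = 1.259; check Q = 1219
Then add 2.099 M of C.
Step 2:
                  J         E         C         L
  I           3.353     1.337     6.528     7.342
  C          0.5814   -0.1938   -0.5814   -0.5814
  E           3.935     1.143     5.947      6.76
  solve Keq expr → x = -0.1938; check Q = 1219
Then change container volume by factor 0.8 (V_new/V_old).
Step 3:
                  J         E         C         L
  I           4.918     1.428     7.433     8.451
  C          0.5529   -0.1843   -0.5529   -0.5529
  E           5.471     1.244      6.88     7.898
  solve Keq expr → x = -0.1843; check Q = 1219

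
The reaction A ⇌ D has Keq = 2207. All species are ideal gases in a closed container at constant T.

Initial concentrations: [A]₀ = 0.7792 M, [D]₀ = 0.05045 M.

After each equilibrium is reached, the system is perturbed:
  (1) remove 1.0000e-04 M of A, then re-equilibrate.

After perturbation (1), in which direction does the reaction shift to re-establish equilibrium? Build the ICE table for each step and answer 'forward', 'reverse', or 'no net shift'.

Direction: reverse

Q₀ = 0.06475 vs Keq = 2207 ⇒ Q<K, forward
Step 1:
                   A          D
  Initial     0.7792    0.05045
  Change     -0.7788     0.7788
  Equil   3.7575e-04     0.8293
  solve Keq expr → x = 0.7788; check Q = 2207
Then remove 1.0000e-04 M of A.
Step 2:
                   A          D
  Initial 2.7575e-04     0.8293
  Change  9.9955e-05 -9.9955e-05
  Equil   3.7570e-04     0.8292
  solve Keq expr → x = -9.9955e-05; check Q = 2207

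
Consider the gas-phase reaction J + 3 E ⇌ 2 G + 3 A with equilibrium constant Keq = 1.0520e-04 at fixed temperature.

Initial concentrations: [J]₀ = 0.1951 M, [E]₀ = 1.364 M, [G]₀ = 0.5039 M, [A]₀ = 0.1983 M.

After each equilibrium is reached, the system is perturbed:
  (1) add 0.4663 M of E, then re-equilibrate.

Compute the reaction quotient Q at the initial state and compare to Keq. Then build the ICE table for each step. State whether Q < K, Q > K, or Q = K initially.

Q₀ = 0.003999; Q > K (proceeds reverse)

Q₀ = 0.003999 vs Keq = 1.0520e-04 ⇒ Q>K, reverse
Step 1:
                  J         E         G         A
  Initial    0.1951     1.364    0.5039    0.1983
  Change    0.04048    0.1214  -0.08096   -0.1214
  Equil      0.2356     1.485    0.4229   0.07686
  solve Keq expr → x = -0.04048; check Q = 1.0520e-04
Then add 0.4663 M of E.
Step 2:
                  J         E         G         A
  Initial    0.2356     1.952    0.4229   0.07686
  Change  -0.006698   -0.0201    0.0134    0.0201
  Equil      0.2289     1.932    0.4363   0.09696
  solve Keq expr → x = 0.006698; check Q = 1.0520e-04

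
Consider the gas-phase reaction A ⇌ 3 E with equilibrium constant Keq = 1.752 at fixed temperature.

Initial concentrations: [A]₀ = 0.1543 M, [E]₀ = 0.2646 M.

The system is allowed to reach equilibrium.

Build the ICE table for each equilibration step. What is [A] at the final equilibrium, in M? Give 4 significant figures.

[A]_eq = 0.07388 M

Q₀ = 0.1201 vs Keq = 1.752 ⇒ Q<K, forward
Step 1:
                  A         E
  I          0.1543    0.2646
  C        -0.08042    0.2413
  E         0.07388    0.5059
  solve Keq expr → x = 0.08042; check Q = 1.752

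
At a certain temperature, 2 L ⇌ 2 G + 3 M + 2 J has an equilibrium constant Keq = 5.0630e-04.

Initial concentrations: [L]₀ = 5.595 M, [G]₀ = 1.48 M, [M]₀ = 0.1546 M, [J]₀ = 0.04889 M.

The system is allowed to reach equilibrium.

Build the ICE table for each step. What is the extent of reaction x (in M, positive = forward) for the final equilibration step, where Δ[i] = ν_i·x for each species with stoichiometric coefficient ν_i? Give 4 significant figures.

Q₀ = 6.1800e-07 vs Keq = 5.0630e-04 ⇒ Q<K, forward
Step 1:
                   L          G          M          J
  init         5.595       1.48     0.1546    0.04889
  Δ          -0.1945     0.1945     0.2917     0.1945
  eq           5.401      1.674     0.4463     0.2434
  solve Keq expr → x = 0.09724; check Q = 5.0630e-04

x = 0.09724 M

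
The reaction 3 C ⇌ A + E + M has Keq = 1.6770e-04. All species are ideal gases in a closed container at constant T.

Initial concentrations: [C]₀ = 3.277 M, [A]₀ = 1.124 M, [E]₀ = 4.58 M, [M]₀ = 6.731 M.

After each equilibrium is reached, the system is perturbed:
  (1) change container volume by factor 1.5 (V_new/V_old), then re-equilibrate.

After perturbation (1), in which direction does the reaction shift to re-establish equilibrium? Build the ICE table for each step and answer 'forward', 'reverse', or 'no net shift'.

Q₀ = 0.9847 vs Keq = 1.6770e-04 ⇒ Q>K, reverse
Step 1:
                  C         A         E         M
  I           3.277     1.124      4.58     6.731
  C           3.364    -1.121    -1.121    -1.121
  E           6.641  0.002532     3.459      5.61
  solve Keq expr → x = -1.121; check Q = 1.6770e-04
Then change container volume by factor 1.5 (V_new/V_old).
Step 2:
                  C         A         E         M
  I           4.428  0.001688     2.306      3.74
  C               0         0         0         0
  E           4.428  0.001688     2.306      3.74
  solve Keq expr → x = 0; check Q = 1.6770e-04

Direction: no net shift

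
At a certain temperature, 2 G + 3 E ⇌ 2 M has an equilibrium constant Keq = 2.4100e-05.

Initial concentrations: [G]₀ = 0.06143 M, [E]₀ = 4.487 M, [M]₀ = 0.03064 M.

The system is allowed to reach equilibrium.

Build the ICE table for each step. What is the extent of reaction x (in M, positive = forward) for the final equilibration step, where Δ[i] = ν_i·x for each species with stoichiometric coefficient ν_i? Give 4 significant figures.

Q₀ = 0.002754 vs Keq = 2.4100e-05 ⇒ Q>K, reverse
Step 1:
                   G          E          M
  I          0.06143      4.487    0.03064
  C          0.02648    0.03973   -0.02648
  E          0.08791      4.527   0.004157
  solve Keq expr → x = -0.01324; check Q = 2.4100e-05

x = -0.01324 M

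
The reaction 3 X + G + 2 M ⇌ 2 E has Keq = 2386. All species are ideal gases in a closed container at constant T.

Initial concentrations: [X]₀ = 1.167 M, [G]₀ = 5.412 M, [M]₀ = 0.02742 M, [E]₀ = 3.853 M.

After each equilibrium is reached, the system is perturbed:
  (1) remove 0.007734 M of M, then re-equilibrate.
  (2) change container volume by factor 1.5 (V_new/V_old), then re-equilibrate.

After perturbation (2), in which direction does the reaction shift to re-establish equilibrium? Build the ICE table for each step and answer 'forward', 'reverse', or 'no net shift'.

Direction: reverse

Q₀ = 2296 vs Keq = 2386 ⇒ Q<K, forward
Step 1:
                  X         G         M         E
  I           1.167     5.412   0.02742     3.853
  C       -7.4222e-04 -2.4741e-04 -4.9481e-04 4.9481e-04
  E           1.166     5.412   0.02693     3.853
  solve Keq expr → x = 2.4741e-04; check Q = 2386
Then remove 0.007734 M of M.
Step 2:
                  X         G         M         E
  I           1.166     5.412   0.01919     3.853
  C         0.01095   0.00365    0.0073   -0.0073
  E           1.177     5.415   0.02649     3.846
  solve Keq expr → x = -0.00365; check Q = 2386
Then change container volume by factor 1.5 (V_new/V_old).
Step 3:
                  X         G         M         E
  I          0.7848      3.61   0.01766     2.564
  C         0.02941  0.009802    0.0196   -0.0196
  E          0.8142      3.62   0.03727     2.545
  solve Keq expr → x = -0.009802; check Q = 2386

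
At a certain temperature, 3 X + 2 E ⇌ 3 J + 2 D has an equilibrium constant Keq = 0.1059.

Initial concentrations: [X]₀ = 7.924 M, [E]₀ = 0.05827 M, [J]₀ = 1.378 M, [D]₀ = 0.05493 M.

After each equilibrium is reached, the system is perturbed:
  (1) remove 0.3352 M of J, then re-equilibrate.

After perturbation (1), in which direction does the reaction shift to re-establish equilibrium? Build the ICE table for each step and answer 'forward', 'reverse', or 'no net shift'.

Q₀ = 0.004674 vs Keq = 0.1059 ⇒ Q<K, forward
Step 1:
                  X         E         J         D
  I           7.924   0.05827     1.378   0.05493
  C        -0.05468  -0.03646   0.05468   0.03646
  E           7.869   0.02181     1.433   0.09139
  solve Keq expr → x = 0.01823; check Q = 0.1059
Then remove 0.3352 M of J.
Step 2:
                  X         E         J         D
  I           7.869   0.02181     1.097   0.09139
  C       -0.009012 -0.006008  0.009012  0.006008
  E            7.86   0.01581     1.106   0.09739
  solve Keq expr → x = 0.003004; check Q = 0.1059

Direction: forward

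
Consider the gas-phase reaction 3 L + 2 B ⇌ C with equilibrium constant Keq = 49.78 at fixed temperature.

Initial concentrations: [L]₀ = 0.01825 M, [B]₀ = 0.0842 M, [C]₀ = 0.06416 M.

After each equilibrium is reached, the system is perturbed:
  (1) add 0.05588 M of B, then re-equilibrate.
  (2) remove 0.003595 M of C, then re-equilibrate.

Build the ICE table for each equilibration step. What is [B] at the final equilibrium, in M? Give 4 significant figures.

Q₀ = 1.4889e+06 vs Keq = 49.78 ⇒ Q>K, reverse
Step 1:
                    L           B           C
  init        0.01825      0.0842     0.06416
  Δ             0.161      0.1073    -0.05365
  eq           0.1792      0.1915     0.01051
  solve Keq expr → x = -0.05365; check Q = 49.78
Then add 0.05588 M of B.
Step 2:
                    L           B           C
  init         0.1792      0.2474     0.01051
  Δ           -0.0102   -0.006802    0.003401
  eq            0.169      0.2406     0.01391
  solve Keq expr → x = 0.003401; check Q = 49.78
Then remove 0.003595 M of C.
Step 3:
                    L           B           C
  init          0.169      0.2406     0.01031
  Δ         -0.005606   -0.003738    0.001869
  eq           0.1634      0.2368     0.01218
  solve Keq expr → x = 0.001869; check Q = 49.78

[B]_eq = 0.2368 M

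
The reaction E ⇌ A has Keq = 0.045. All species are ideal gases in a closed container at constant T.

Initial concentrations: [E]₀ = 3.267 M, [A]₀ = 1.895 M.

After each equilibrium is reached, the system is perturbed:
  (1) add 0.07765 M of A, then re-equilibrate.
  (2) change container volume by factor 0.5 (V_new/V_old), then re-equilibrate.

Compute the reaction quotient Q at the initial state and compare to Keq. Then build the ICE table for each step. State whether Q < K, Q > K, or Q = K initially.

Q₀ = 0.58 vs Keq = 0.045 ⇒ Q>K, reverse
Step 1:
                  E         A
  init        3.267     1.895
  Δ           1.673    -1.673
  eq           4.94    0.2223
  solve Keq expr → x = -1.673; check Q = 0.045
Then add 0.07765 M of A.
Step 2:
                  E         A
  init         4.94    0.2999
  Δ         0.07431  -0.07431
  eq          5.014    0.2256
  solve Keq expr → x = -0.07431; check Q = 0.045
Then change container volume by factor 0.5 (V_new/V_old).
Step 3:
                  E         A
  init        10.03    0.4513
  Δ               0         0
  eq          10.03    0.4513
  solve Keq expr → x = 0; check Q = 0.045

Q₀ = 0.58; Q > K (proceeds reverse)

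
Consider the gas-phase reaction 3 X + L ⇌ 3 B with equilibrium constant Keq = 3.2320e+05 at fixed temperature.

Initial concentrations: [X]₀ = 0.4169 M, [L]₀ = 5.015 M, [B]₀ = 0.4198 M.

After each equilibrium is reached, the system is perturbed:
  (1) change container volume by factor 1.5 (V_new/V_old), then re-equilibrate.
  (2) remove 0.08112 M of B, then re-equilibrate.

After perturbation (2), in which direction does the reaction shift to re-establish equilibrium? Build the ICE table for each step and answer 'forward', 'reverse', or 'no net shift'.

Direction: forward

Q₀ = 0.2036 vs Keq = 3.2320e+05 ⇒ Q<K, forward
Step 1:
                  X         L         B
  I          0.4169     5.015    0.4198
  C         -0.4098   -0.1366    0.4098
  E        0.007128     4.878    0.8296
  solve Keq expr → x = 0.1366; check Q = 3.2320e+05
Then change container volume by factor 1.5 (V_new/V_old).
Step 2:
                  X         L         B
  I        0.004752     3.252     0.553
  C       6.8081e-04 2.2694e-04 -6.8081e-04
  E        0.005432     3.252    0.5524
  solve Keq expr → x = -2.2694e-04; check Q = 3.2320e+05
Then remove 0.08112 M of B.
Step 3:
                  X         L         B
  I        0.005432     3.252    0.4712
  C       -7.8991e-04 -2.6330e-04 7.8991e-04
  E        0.004643     3.252     0.472
  solve Keq expr → x = 2.6330e-04; check Q = 3.2320e+05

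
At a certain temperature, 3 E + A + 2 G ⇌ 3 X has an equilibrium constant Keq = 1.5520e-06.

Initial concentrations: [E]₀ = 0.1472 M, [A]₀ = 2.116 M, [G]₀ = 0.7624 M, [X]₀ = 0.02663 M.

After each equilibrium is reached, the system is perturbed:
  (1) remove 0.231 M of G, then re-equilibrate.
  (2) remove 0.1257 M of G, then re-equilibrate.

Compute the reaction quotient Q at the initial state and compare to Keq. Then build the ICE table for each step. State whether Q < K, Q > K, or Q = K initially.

Q₀ = 0.004814 vs Keq = 1.5520e-06 ⇒ Q>K, reverse
Step 1:
                   E          A          G          X
  I           0.1472      2.116     0.7624    0.02663
  C          0.02447   0.008156    0.01631   -0.02447
  E           0.1717      2.124     0.7787   0.002163
  solve Keq expr → x = -0.008156; check Q = 1.5520e-06
Then remove 0.231 M of G.
Step 2:
                   E          A          G          X
  I           0.1717      2.124     0.5477   0.002163
  C       4.4709e-04 1.4903e-04 2.9806e-04 -4.4709e-04
  E           0.1721      2.124      0.548   0.001715
  solve Keq expr → x = -1.4903e-04; check Q = 1.5520e-06
Then remove 0.1257 M of G.
Step 3:
                   E          A          G          X
  I           0.1721      2.124     0.4223   0.001715
  C       2.7083e-04 9.0278e-05 1.8056e-04 -2.7083e-04
  E           0.1724      2.124     0.4225   0.001445
  solve Keq expr → x = -9.0278e-05; check Q = 1.5520e-06

Q₀ = 0.004814; Q > K (proceeds reverse)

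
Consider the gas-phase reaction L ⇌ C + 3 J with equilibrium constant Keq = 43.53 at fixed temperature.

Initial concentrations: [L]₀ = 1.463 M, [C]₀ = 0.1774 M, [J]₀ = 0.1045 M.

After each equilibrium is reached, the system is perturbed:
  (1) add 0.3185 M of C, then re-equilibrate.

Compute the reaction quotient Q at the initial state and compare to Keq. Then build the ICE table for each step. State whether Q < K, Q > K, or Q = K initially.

Q₀ = 1.3838e-04; Q < K (proceeds forward)

Q₀ = 1.3838e-04 vs Keq = 43.53 ⇒ Q<K, forward
Step 1:
                   L          C          J
  I            1.463     0.1774     0.1045
  C          -0.9052     0.9052      2.716
  E           0.5578      1.083       2.82
  solve Keq expr → x = 0.9052; check Q = 43.53
Then add 0.3185 M of C.
Step 2:
                   L          C          J
  I           0.5578      1.401       2.82
  C          0.04509   -0.04509    -0.1353
  E           0.6029      1.356      2.685
  solve Keq expr → x = -0.04509; check Q = 43.53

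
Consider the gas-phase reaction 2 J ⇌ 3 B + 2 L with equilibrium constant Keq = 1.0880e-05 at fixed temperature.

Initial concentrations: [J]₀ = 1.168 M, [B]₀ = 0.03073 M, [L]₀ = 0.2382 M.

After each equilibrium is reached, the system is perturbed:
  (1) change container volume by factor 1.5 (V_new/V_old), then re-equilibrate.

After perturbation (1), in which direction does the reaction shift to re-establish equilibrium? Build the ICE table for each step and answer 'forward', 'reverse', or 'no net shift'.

Q₀ = 1.2069e-06 vs Keq = 1.0880e-05 ⇒ Q<K, forward
Step 1:
                   J          B          L
  I            1.168    0.03073     0.2382
  C         -0.01952    0.02928    0.01952
  E            1.148    0.06001     0.2577
  solve Keq expr → x = 0.009759; check Q = 1.0880e-05
Then change container volume by factor 1.5 (V_new/V_old).
Step 2:
                   J          B          L
  I           0.7657       0.04     0.1718
  C         -0.01129    0.01694    0.01129
  E           0.7544    0.05695     0.1831
  solve Keq expr → x = 0.005647; check Q = 1.0880e-05

Direction: forward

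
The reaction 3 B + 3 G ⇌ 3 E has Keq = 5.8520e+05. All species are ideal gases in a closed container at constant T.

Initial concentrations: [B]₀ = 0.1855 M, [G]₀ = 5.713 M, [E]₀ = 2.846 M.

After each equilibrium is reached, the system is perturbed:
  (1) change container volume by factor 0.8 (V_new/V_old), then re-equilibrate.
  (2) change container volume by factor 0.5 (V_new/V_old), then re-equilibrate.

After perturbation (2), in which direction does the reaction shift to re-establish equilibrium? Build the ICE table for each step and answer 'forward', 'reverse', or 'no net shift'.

Q₀ = 19.37 vs Keq = 5.8520e+05 ⇒ Q<K, forward
Step 1:
                  B         G         E
  Initial    0.1855     5.713     2.846
  Change     -0.179    -0.179     0.179
  Equil    0.006535     5.534     3.025
  solve Keq expr → x = 0.05966; check Q = 5.8520e+05
Then change container volume by factor 0.8 (V_new/V_old).
Step 2:
                  B         G         E
  Initial  0.008169     6.918     3.781
  Change  -0.001629 -0.001629  0.001629
  Equil    0.006539     6.916     3.783
  solve Keq expr → x = 5.4313e-04; check Q = 5.8520e+05
Then change container volume by factor 0.5 (V_new/V_old).
Step 3:
                  B         G         E
  Initial   0.01308     13.83     7.566
  Change  -0.006531 -0.006531  0.006531
  Equil    0.006548     13.83     7.572
  solve Keq expr → x = 0.002177; check Q = 5.8520e+05

Direction: forward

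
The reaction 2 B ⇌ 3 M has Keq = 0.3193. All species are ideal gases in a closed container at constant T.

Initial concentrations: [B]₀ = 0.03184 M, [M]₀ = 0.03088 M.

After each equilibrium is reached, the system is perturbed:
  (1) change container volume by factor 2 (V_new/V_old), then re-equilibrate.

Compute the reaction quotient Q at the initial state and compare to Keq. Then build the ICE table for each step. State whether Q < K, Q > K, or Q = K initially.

Q₀ = 0.02905; Q < K (proceeds forward)

Q₀ = 0.02905 vs Keq = 0.3193 ⇒ Q<K, forward
Step 1:
                  B         M
  init      0.03184   0.03088
  Δ        -0.01238   0.01857
  eq        0.01946   0.04945
  solve Keq expr → x = 0.00619; check Q = 0.3193
Then change container volume by factor 2 (V_new/V_old).
Step 2:
                  B         M
  init      0.00973   0.02472
  Δ       -0.001735  0.002603
  eq       0.007995   0.02733
  solve Keq expr → x = 8.6764e-04; check Q = 0.3193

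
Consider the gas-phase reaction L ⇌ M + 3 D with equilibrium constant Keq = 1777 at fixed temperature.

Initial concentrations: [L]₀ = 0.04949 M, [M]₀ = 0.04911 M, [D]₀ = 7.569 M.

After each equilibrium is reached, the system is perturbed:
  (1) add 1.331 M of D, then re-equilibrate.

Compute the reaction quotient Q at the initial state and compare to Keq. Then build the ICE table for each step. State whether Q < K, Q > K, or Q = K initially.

Q₀ = 430.3; Q < K (proceeds forward)

Q₀ = 430.3 vs Keq = 1777 ⇒ Q<K, forward
Step 1:
                  L         M         D
  Initial   0.04949   0.04911     7.569
  Change    -0.0296    0.0296    0.0888
  Equil     0.01989   0.07871     7.658
  solve Keq expr → x = 0.0296; check Q = 1777
Then add 1.331 M of D.
Step 2:
                  L         M         D
  Initial   0.01989   0.07871     8.989
  Change   0.008543 -0.008543  -0.02563
  Equil     0.02843   0.07017     8.963
  solve Keq expr → x = -0.008543; check Q = 1777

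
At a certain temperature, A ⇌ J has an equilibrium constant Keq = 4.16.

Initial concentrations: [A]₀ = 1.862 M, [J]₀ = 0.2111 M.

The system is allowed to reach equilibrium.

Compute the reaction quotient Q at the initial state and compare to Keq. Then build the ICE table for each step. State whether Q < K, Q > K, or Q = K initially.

Q₀ = 0.1134; Q < K (proceeds forward)

Q₀ = 0.1134 vs Keq = 4.16 ⇒ Q<K, forward
Step 1:
                    A           J
  init          1.862      0.2111
  Δ             -1.46        1.46
  eq           0.4018       1.671
  solve Keq expr → x = 1.46; check Q = 4.16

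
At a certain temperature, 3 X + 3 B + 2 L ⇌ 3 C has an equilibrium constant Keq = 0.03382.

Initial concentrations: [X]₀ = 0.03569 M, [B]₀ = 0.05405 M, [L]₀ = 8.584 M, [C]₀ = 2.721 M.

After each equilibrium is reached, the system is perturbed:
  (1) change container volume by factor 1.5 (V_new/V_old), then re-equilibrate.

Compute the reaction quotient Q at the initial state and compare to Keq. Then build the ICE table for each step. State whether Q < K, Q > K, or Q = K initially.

Q₀ = 3.8087e+07; Q > K (proceeds reverse)

Q₀ = 3.8087e+07 vs Keq = 0.03382 ⇒ Q>K, reverse
Step 1:
                  X         B         L         C
  Initial   0.03569   0.05405     8.584     2.721
  Change       1.04      1.04    0.6934     -1.04
  Equil       1.076     1.094     9.277     1.681
  solve Keq expr → x = -0.3467; check Q = 0.03382
Then change container volume by factor 1.5 (V_new/V_old).
Step 2:
                  X         B         L         C
  Initial    0.7172    0.7295     6.185     1.121
  Change      0.193     0.193    0.1287    -0.193
  Equil      0.9102    0.9225     6.314    0.9276
  solve Keq expr → x = -0.06433; check Q = 0.03382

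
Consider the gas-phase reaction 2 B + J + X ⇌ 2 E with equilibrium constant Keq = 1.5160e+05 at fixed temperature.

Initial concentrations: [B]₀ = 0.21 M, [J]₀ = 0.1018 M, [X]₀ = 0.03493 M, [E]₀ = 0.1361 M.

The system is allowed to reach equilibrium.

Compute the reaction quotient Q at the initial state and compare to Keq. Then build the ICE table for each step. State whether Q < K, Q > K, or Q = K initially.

Q₀ = 118.1; Q < K (proceeds forward)

Q₀ = 118.1 vs Keq = 1.5160e+05 ⇒ Q<K, forward
Step 1:
                   B          J          X          E
  I             0.21     0.1018    0.03493     0.1361
  C         -0.06944   -0.03472   -0.03472    0.06944
  E           0.1406    0.06708 2.1027e-04     0.2055
  solve Keq expr → x = 0.03472; check Q = 1.5160e+05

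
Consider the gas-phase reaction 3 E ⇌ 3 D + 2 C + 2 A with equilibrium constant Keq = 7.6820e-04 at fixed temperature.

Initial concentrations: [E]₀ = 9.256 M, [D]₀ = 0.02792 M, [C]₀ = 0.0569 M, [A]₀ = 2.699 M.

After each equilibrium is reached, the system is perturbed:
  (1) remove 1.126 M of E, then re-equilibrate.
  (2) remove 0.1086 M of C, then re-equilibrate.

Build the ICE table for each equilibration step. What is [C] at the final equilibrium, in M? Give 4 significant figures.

[C]_eq = 0.3575 M

Q₀ = 6.4730e-10 vs Keq = 7.6820e-04 ⇒ Q<K, forward
Step 1:
                  E         D         C         A
  I           9.256   0.02792    0.0569     2.699
  C         -0.6004    0.6004    0.4003    0.4003
  E           8.656    0.6284    0.4572     3.099
  solve Keq expr → x = 0.2001; check Q = 7.6820e-04
Then remove 1.126 M of E.
Step 2:
                  E         D         C         A
  I            7.53    0.6284    0.4572     3.099
  C         0.04743  -0.04743  -0.03162  -0.03162
  E           7.577    0.5809    0.4256     3.068
  solve Keq expr → x = -0.01581; check Q = 7.6820e-04
Then remove 0.1086 M of C.
Step 3:
                  E         D         C         A
  I           7.577    0.5809     0.317     3.068
  C        -0.06075   0.06075    0.0405    0.0405
  E           7.516    0.6417    0.3575     3.108
  solve Keq expr → x = 0.02025; check Q = 7.6820e-04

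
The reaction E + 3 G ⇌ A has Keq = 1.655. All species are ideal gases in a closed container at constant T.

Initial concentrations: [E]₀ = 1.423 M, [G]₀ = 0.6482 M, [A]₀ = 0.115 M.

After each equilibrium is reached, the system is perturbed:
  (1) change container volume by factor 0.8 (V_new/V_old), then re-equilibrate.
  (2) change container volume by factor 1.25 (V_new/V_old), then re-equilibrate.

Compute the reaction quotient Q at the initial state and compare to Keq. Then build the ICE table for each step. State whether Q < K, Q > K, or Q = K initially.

Q₀ = 0.2967; Q < K (proceeds forward)

Q₀ = 0.2967 vs Keq = 1.655 ⇒ Q<K, forward
Step 1:
                  E         G         A
  Initial     1.423    0.6482     0.115
  Change   -0.07068   -0.2121   0.07068
  Equil       1.352    0.4361    0.1857
  solve Keq expr → x = 0.07068; check Q = 1.655
Then change container volume by factor 0.8 (V_new/V_old).
Step 2:
                  E         G         A
  Initial      1.69    0.5452    0.2321
  Change   -0.02953   -0.0886   0.02953
  Equil       1.661    0.4566    0.2616
  solve Keq expr → x = 0.02953; check Q = 1.655
Then change container volume by factor 1.25 (V_new/V_old).
Step 3:
                  E         G         A
  Initial     1.329    0.3653    0.2093
  Change    0.02363   0.07088  -0.02363
  Equil       1.352    0.4361    0.1857
  solve Keq expr → x = -0.02363; check Q = 1.655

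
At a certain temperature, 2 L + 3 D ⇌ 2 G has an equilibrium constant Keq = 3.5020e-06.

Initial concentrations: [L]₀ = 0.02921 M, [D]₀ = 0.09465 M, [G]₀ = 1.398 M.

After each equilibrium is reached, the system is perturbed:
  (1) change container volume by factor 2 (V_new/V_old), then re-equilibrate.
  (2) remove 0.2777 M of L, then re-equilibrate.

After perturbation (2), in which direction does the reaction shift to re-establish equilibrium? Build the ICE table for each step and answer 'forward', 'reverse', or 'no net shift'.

Q₀ = 2.7014e+06 vs Keq = 3.5020e-06 ⇒ Q>K, reverse
Step 1:
                  L         D         G
  Initial   0.02921   0.09465     1.398
  Change      1.389     2.084    -1.389
  Equil       1.419     2.179  0.008538
  solve Keq expr → x = -0.6947; check Q = 3.5020e-06
Then change container volume by factor 2 (V_new/V_old).
Step 2:
                  L         D         G
  Initial    0.7093     1.089  0.004269
  Change   0.002745  0.004118 -0.002745
  Equil      0.7121     1.094  0.001524
  solve Keq expr → x = -0.001373; check Q = 3.5020e-06
Then remove 0.2777 M of L.
Step 3:
                  L         D         G
  Initial    0.4344     1.094  0.001524
  Change  5.9187e-04 8.8781e-04 -5.9187e-04
  Equil       0.435     1.094 9.3197e-04
  solve Keq expr → x = -2.9594e-04; check Q = 3.5020e-06

Direction: reverse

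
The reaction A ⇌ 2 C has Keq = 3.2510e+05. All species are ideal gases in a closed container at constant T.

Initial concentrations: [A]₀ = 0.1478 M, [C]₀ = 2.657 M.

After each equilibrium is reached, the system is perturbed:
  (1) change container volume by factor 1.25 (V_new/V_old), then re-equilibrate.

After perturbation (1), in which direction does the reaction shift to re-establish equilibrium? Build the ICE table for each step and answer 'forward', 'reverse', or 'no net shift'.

Direction: forward

Q₀ = 47.76 vs Keq = 3.2510e+05 ⇒ Q<K, forward
Step 1:
                  A         C
  init       0.1478     2.657
  Δ         -0.1478    0.2955
  eq      2.6815e-05     2.953
  solve Keq expr → x = 0.1478; check Q = 3.2510e+05
Then change container volume by factor 1.25 (V_new/V_old).
Step 2:
                  A         C
  init    2.1452e-05     2.362
  Δ       -4.2903e-06 8.5805e-06
  eq      1.7162e-05     2.362
  solve Keq expr → x = 4.2903e-06; check Q = 3.2510e+05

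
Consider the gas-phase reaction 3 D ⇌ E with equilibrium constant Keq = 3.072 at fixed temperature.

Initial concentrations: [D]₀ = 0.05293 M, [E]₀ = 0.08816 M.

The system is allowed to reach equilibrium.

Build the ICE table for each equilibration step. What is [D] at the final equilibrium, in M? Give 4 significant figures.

[D]_eq = 0.2197 M

Q₀ = 594.5 vs Keq = 3.072 ⇒ Q>K, reverse
Step 1:
                   D          E
  init       0.05293    0.08816
  Δ           0.1668   -0.05559
  eq          0.2197    0.03257
  solve Keq expr → x = -0.05559; check Q = 3.072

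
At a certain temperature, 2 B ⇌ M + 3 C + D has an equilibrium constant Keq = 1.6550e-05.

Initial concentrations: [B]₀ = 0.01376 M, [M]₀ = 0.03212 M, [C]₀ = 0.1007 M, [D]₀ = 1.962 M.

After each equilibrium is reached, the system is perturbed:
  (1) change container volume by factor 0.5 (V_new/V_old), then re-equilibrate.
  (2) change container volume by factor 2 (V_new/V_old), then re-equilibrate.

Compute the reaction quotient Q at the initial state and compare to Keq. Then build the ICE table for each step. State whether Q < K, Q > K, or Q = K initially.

Q₀ = 0.3399 vs Keq = 1.6550e-05 ⇒ Q>K, reverse
Step 1:
                  B         M         C         D
  Initial   0.01376   0.03212    0.1007     1.962
  Change    0.05399    -0.027  -0.08099    -0.027
  Equil     0.06775  0.005125   0.01971     1.935
  solve Keq expr → x = -0.027; check Q = 1.6550e-05
Then change container volume by factor 0.5 (V_new/V_old).
Step 2:
                  B         M         C         D
  Initial    0.1355   0.01025   0.03943      3.87
  Change    0.00941 -0.004705  -0.01411 -0.004705
  Equil      0.1449  0.005544   0.02531     3.865
  solve Keq expr → x = -0.004705; check Q = 1.6550e-05
Then change container volume by factor 2 (V_new/V_old).
Step 3:
                  B         M         C         D
  Initial   0.07246  0.002772   0.01266     1.933
  Change  -0.004705  0.002352  0.007057  0.002352
  Equil     0.06775  0.005125   0.01971     1.935
  solve Keq expr → x = 0.002352; check Q = 1.6550e-05

Q₀ = 0.3399; Q > K (proceeds reverse)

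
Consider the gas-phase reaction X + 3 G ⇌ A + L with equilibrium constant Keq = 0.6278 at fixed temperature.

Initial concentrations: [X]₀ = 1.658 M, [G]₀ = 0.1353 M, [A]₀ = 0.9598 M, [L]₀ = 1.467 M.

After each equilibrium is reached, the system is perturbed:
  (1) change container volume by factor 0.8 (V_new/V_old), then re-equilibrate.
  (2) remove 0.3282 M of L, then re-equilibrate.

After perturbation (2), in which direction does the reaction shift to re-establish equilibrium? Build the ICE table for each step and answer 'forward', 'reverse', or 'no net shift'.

Direction: forward

Q₀ = 342.9 vs Keq = 0.6278 ⇒ Q>K, reverse
Step 1:
                   X          G          A          L
  Initial      1.658     0.1353     0.9598      1.467
  Change       0.253      0.759     -0.253     -0.253
  Equil        1.911     0.8943     0.7068      1.214
  solve Keq expr → x = -0.253; check Q = 0.6278
Then change container volume by factor 0.8 (V_new/V_old).
Step 2:
                   X          G          A          L
  Initial      2.389      1.118     0.8835      1.518
  Change    -0.04165    -0.1249    0.04165    0.04165
  Equil        2.347     0.9929     0.9252      1.559
  solve Keq expr → x = 0.04165; check Q = 0.6278
Then remove 0.3282 M of L.
Step 3:
                   X          G          A          L
  Initial      2.347     0.9929     0.9252      1.231
  Change    -0.02028   -0.06083    0.02028    0.02028
  Equil        2.327     0.9321     0.9454      1.251
  solve Keq expr → x = 0.02028; check Q = 0.6278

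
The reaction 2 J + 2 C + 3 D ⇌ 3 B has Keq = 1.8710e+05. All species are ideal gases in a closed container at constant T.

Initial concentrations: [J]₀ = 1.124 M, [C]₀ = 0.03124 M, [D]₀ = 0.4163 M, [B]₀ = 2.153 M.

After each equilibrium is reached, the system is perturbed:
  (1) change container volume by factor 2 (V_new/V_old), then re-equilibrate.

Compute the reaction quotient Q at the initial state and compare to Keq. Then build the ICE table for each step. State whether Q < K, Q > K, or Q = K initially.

Q₀ = 1.1219e+05 vs Keq = 1.8710e+05 ⇒ Q<K, forward
Step 1:
                   J          C          D          B
  init         1.124    0.03124     0.4163      2.153
  Δ        -0.005959  -0.005959  -0.008938   0.008938
  eq           1.118    0.02528     0.4074      2.162
  solve Keq expr → x = 0.002979; check Q = 1.8710e+05
Then change container volume by factor 2 (V_new/V_old).
Step 2:
                   J          C          D          B
  init         0.559    0.01264     0.2037      1.081
  Δ          0.02363    0.02363    0.03545   -0.03545
  eq          0.5827    0.03627     0.2391      1.046
  solve Keq expr → x = -0.01182; check Q = 1.8710e+05

Q₀ = 1.1219e+05; Q < K (proceeds forward)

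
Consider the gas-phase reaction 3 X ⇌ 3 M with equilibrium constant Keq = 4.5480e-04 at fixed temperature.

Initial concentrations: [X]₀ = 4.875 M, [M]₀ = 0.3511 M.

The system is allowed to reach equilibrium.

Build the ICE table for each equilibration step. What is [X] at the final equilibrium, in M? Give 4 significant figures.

[X]_eq = 4.853 M

Q₀ = 3.7357e-04 vs Keq = 4.5480e-04 ⇒ Q<K, forward
Step 1:
                    X           M
  I             4.875      0.3511
  C           -0.0221      0.0221
  E             4.853      0.3732
  solve Keq expr → x = 0.007367; check Q = 4.5480e-04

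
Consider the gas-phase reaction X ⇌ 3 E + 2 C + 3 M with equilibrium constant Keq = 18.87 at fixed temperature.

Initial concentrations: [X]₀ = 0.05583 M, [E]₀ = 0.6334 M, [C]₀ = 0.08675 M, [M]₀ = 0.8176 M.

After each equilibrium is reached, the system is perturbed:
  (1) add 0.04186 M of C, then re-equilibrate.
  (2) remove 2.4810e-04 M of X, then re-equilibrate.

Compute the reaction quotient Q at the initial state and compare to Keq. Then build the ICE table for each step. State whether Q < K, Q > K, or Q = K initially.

Q₀ = 0.01872; Q < K (proceeds forward)

Q₀ = 0.01872 vs Keq = 18.87 ⇒ Q<K, forward
Step 1:
                  X         E         C         M
  init      0.05583    0.6334   0.08675    0.8176
  Δ        -0.05485    0.1645    0.1097    0.1645
  eq      9.8428e-04    0.7979    0.1964    0.9821
  solve Keq expr → x = 0.05485; check Q = 18.87
Then add 0.04186 M of C.
Step 2:
                  X         E         C         M
  init    9.8428e-04    0.7979    0.2383    0.9821
  Δ       4.4058e-04 -0.001322 -8.8116e-04 -0.001322
  eq       0.001425    0.7966    0.2374    0.9808
  solve Keq expr → x = -4.4058e-04; check Q = 18.87
Then remove 2.4810e-04 M of X.
Step 3:
                  X         E         C         M
  init     0.001177    0.7966    0.2374    0.9808
  Δ       2.3562e-04 -7.0685e-04 -4.7123e-04 -7.0685e-04
  eq       0.001412    0.7959    0.2369    0.9801
  solve Keq expr → x = -2.3562e-04; check Q = 18.87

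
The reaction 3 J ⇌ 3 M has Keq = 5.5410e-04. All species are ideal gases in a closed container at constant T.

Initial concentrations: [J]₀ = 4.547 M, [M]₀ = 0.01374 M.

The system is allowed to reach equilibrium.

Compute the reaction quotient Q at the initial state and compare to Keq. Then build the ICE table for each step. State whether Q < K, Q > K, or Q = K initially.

Q₀ = 2.7592e-08; Q < K (proceeds forward)

Q₀ = 2.7592e-08 vs Keq = 5.5410e-04 ⇒ Q<K, forward
Step 1:
                  J         M
  init        4.547   0.01374
  Δ         -0.3324    0.3324
  eq          4.215    0.3462
  solve Keq expr → x = 0.1108; check Q = 5.5410e-04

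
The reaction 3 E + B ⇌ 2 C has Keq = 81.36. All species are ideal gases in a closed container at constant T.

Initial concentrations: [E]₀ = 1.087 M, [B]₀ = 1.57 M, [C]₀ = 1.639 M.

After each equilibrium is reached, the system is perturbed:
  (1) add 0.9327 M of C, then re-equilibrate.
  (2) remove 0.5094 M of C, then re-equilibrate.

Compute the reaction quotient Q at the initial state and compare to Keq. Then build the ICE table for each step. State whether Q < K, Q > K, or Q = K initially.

Q₀ = 1.332; Q < K (proceeds forward)

Q₀ = 1.332 vs Keq = 81.36 ⇒ Q<K, forward
Step 1:
                    E           B           C
  Initial       1.087        1.57       1.639
  Change      -0.7389     -0.2463      0.4926
  Equil        0.3481       1.324       2.132
  solve Keq expr → x = 0.2463; check Q = 81.36
Then add 0.9327 M of C.
Step 2:
                    E           B           C
  Initial      0.3481       1.324       3.064
  Change      0.08658     0.02886    -0.05772
  Equil        0.4347       1.353       3.007
  solve Keq expr → x = -0.02886; check Q = 81.36
Then remove 0.5094 M of C.
Step 3:
                    E           B           C
  Initial      0.4347       1.353       2.497
  Change     -0.04599    -0.01533     0.03066
  Equil        0.3887       1.337       2.528
  solve Keq expr → x = 0.01533; check Q = 81.36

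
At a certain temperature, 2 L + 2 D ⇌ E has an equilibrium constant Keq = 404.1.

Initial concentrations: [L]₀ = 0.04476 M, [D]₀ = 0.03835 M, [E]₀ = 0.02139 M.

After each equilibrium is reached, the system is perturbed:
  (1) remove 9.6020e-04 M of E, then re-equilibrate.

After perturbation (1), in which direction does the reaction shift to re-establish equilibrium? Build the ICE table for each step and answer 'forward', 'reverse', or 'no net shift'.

Q₀ = 7259 vs Keq = 404.1 ⇒ Q>K, reverse
Step 1:
                    L           D           E
  Initial     0.04476     0.03835     0.02139
  Change      0.02601     0.02601    -0.01301
  Equil       0.07077     0.06436    0.008384
  solve Keq expr → x = -0.01301; check Q = 404.1
Then remove 9.6020e-04 M of E.
Step 2:
                    L           D           E
  Initial     0.07077     0.06436    0.007424
  Change  -9.7303e-04 -9.7303e-04  4.8652e-04
  Equil        0.0698     0.06339    0.007911
  solve Keq expr → x = 4.8652e-04; check Q = 404.1

Direction: forward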